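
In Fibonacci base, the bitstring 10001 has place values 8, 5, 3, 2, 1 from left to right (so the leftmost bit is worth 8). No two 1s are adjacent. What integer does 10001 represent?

9

Summing the place values of the 1 bits: 8 + 1 = 9.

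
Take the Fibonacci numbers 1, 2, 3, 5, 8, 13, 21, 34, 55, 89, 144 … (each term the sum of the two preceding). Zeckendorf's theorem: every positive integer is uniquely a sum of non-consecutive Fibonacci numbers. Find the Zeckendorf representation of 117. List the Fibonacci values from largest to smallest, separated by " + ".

Greedily peel off the largest Fibonacci term at each step:
117: greatest Fibonacci not exceeding it is 89, leaving 28
28: greatest Fibonacci not exceeding it is 21, leaving 7
7: greatest Fibonacci not exceeding it is 5, leaving 2
2: greatest Fibonacci not exceeding it is 2, leaving 0
So 117 = 89 + 21 + 5 + 2, with no two terms consecutive in the sequence.

89 + 21 + 5 + 2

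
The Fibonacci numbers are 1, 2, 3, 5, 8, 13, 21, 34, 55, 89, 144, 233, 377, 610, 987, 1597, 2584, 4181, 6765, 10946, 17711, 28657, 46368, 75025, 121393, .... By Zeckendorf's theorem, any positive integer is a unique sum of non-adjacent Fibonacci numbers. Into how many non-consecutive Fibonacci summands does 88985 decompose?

8

Repeatedly subtract the largest Fibonacci number that fits:
take 75025 (≤ 88985); 88985 − 75025 = 13960
take 10946 (≤ 13960); 13960 − 10946 = 3014
take 2584 (≤ 3014); 3014 − 2584 = 430
take 377 (≤ 430); 430 − 377 = 53
take 34 (≤ 53); 53 − 34 = 19
take 13 (≤ 19); 19 − 13 = 6
take 5 (≤ 6); 6 − 5 = 1
take 1 (≤ 1); 1 − 1 = 0
88985 = 75025 + 10946 + 2584 + 377 + 34 + 13 + 5 + 1, which has 8 terms.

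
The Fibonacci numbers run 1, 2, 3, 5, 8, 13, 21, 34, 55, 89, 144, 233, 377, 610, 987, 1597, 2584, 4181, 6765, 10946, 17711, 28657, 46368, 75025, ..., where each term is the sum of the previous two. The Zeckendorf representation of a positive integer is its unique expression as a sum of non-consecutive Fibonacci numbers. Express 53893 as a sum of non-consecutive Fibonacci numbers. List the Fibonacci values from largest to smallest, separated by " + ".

46368 + 6765 + 610 + 144 + 5 + 1

subtract 46368 from 53893: 7525 remains
subtract 6765 from 7525: 760 remains
subtract 610 from 760: 150 remains
subtract 144 from 150: 6 remains
subtract 5 from 6: 1 remains
subtract 1 from 1: 0 remains
So 53893 = 46368 + 6765 + 610 + 144 + 5 + 1, with no two terms consecutive in the sequence.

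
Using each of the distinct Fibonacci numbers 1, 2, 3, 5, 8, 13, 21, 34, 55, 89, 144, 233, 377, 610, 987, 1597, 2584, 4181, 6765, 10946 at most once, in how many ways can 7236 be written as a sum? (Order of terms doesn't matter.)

Each representation comes from the Zeckendorf form by replacing some F_k with F_{k−1} + F_{k−2} where possible.
7236 = 6765+377+89+5 = 6765+377+89+3+2 = 6765+377+55+34+5 = 6765+233+144+89+5 = … (45 more), for 49 in all.

49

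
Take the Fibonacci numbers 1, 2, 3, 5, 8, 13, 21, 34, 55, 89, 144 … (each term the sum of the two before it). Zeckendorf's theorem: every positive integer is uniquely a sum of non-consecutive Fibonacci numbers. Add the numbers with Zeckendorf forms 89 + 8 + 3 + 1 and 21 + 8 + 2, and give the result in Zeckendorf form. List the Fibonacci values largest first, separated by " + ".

89 + 34 + 8 + 1

The two numbers are 101 and 31, so their sum is 132.
132 − 89 = 43
43 − 34 = 9
9 − 8 = 1
1 − 1 = 0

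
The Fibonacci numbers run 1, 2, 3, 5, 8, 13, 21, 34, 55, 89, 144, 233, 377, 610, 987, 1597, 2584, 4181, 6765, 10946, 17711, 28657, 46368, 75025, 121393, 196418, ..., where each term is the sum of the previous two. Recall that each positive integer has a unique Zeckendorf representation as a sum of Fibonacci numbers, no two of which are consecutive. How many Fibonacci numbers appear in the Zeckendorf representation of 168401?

121393 ≤ 168401 < 196418, so take 121393; remainder 47008
46368 ≤ 47008 < 75025, so take 46368; remainder 640
610 ≤ 640 < 987, so take 610; remainder 30
21 ≤ 30 < 34, so take 21; remainder 9
8 ≤ 9 < 13, so take 8; remainder 1
1 ≤ 1 < 2, so take 1; remainder 0
168401 = 121393 + 46368 + 610 + 21 + 8 + 1, which has 6 terms.

6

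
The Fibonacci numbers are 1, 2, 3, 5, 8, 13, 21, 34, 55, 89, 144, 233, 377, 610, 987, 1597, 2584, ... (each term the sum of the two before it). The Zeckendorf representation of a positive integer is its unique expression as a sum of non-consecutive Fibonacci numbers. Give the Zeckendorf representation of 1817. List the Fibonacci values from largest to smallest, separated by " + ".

1597 + 144 + 55 + 21

Greedy algorithm:
subtract 1597 from 1817: 220 remains
subtract 144 from 220: 76 remains
subtract 55 from 76: 21 remains
subtract 21 from 21: 0 remains
So 1817 = 1597 + 144 + 55 + 21, with no two terms consecutive in the sequence.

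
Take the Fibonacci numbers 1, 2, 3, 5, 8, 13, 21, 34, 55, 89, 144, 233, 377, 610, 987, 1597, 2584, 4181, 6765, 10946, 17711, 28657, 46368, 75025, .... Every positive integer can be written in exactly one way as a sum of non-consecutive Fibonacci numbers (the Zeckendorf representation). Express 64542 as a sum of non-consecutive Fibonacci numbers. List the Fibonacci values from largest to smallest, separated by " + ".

46368 + 17711 + 377 + 55 + 21 + 8 + 2

Greedy algorithm:
subtract 46368 from 64542: 18174 remains
subtract 17711 from 18174: 463 remains
subtract 377 from 463: 86 remains
subtract 55 from 86: 31 remains
subtract 21 from 31: 10 remains
subtract 8 from 10: 2 remains
subtract 2 from 2: 0 remains
So 64542 = 46368 + 17711 + 377 + 55 + 21 + 8 + 2, with no two terms consecutive in the sequence.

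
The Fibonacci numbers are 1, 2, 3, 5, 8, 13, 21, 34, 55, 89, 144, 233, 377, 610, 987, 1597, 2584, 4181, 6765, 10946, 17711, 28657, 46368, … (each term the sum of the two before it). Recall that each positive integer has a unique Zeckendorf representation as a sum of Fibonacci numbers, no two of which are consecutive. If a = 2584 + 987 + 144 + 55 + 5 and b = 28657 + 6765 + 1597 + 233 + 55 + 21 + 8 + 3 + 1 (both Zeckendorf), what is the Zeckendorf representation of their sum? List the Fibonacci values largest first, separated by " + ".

28657 + 10946 + 987 + 377 + 144 + 3 + 1

The two numbers are 3775 and 37340, so their sum is 41115.
Repeatedly subtract the largest Fibonacci number that fits:
41115: greatest Fibonacci not exceeding it is 28657, leaving 12458
12458: greatest Fibonacci not exceeding it is 10946, leaving 1512
1512: greatest Fibonacci not exceeding it is 987, leaving 525
525: greatest Fibonacci not exceeding it is 377, leaving 148
148: greatest Fibonacci not exceeding it is 144, leaving 4
4: greatest Fibonacci not exceeding it is 3, leaving 1
1: greatest Fibonacci not exceeding it is 1, leaving 0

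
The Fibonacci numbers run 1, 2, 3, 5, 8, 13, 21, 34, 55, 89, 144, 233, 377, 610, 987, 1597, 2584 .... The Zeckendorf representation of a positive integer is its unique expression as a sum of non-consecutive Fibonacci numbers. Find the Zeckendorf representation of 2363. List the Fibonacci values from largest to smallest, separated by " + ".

1597 + 610 + 144 + 8 + 3 + 1

take 1597 (≤ 2363); 2363 − 1597 = 766
take 610 (≤ 766); 766 − 610 = 156
take 144 (≤ 156); 156 − 144 = 12
take 8 (≤ 12); 12 − 8 = 4
take 3 (≤ 4); 4 − 3 = 1
take 1 (≤ 1); 1 − 1 = 0
So 2363 = 1597 + 610 + 144 + 8 + 3 + 1, with no two terms consecutive in the sequence.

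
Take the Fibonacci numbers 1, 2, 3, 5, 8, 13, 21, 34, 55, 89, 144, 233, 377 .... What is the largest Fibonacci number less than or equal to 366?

233 ≤ 366 < 377, so the largest Fibonacci number not exceeding 366 is 233.

233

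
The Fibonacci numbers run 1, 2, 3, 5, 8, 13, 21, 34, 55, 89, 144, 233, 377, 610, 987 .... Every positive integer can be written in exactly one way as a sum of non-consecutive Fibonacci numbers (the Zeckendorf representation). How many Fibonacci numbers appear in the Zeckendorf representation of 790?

610 ≤ 790 < 987, so take 610; remainder 180
144 ≤ 180 < 233, so take 144; remainder 36
34 ≤ 36 < 55, so take 34; remainder 2
2 ≤ 2 < 3, so take 2; remainder 0
790 = 610 + 144 + 34 + 2, which has 4 terms.

4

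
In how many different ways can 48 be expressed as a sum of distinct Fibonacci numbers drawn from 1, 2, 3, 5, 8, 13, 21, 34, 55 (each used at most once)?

5

Starting from the Zeckendorf form and repeatedly splitting a term F_k into F_{k−1} + F_{k−2} (when neither is already used) reaches every representation.
48 = 34+13+1 = 34+8+5+1 = 34+8+3+2+1 = 21+13+8+5+1 = 21+13+8+3+2+1 — 5 representations.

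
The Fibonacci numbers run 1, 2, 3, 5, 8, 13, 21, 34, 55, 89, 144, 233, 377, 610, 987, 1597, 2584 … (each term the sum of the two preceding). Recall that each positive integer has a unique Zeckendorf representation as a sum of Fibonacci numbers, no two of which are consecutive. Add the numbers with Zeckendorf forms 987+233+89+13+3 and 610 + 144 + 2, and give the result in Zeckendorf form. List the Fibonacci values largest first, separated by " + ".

The two numbers are 1325 and 756, so their sum is 2081.
Greedy algorithm:
1597 ≤ 2081 < 2584, so take 1597; remainder 484
377 ≤ 484 < 610, so take 377; remainder 107
89 ≤ 107 < 144, so take 89; remainder 18
13 ≤ 18 < 21, so take 13; remainder 5
5 ≤ 5 < 8, so take 5; remainder 0

1597 + 377 + 89 + 13 + 5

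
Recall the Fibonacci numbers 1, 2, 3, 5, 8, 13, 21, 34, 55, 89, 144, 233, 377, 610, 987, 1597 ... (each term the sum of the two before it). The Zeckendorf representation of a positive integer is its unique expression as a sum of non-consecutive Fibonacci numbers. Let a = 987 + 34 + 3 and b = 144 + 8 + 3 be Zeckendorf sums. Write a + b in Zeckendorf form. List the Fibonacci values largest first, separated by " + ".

The two numbers are 1024 and 155, so their sum is 1179.
987 ≤ 1179 < 1597, so take 987; remainder 192
144 ≤ 192 < 233, so take 144; remainder 48
34 ≤ 48 < 55, so take 34; remainder 14
13 ≤ 14 < 21, so take 13; remainder 1
1 ≤ 1 < 2, so take 1; remainder 0

987 + 144 + 34 + 13 + 1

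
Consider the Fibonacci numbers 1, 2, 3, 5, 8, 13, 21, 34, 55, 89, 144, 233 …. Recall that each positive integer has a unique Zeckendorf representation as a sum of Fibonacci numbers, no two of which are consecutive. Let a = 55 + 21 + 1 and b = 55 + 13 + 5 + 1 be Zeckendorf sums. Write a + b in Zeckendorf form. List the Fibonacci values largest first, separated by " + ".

144 + 5 + 2

The two numbers are 77 and 74, so their sum is 151.
144 ≤ 151 < 233, so take 144; remainder 7
5 ≤ 7 < 8, so take 5; remainder 2
2 ≤ 2 < 3, so take 2; remainder 0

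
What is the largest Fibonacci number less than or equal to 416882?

317811

317811 ≤ 416882 < 514229, so the largest Fibonacci number not exceeding 416882 is 317811.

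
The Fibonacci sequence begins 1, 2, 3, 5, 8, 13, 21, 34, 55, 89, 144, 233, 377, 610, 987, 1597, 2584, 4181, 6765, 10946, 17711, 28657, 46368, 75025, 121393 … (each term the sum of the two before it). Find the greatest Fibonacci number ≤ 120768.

75025 ≤ 120768 < 121393, so the largest Fibonacci number not exceeding 120768 is 75025.

75025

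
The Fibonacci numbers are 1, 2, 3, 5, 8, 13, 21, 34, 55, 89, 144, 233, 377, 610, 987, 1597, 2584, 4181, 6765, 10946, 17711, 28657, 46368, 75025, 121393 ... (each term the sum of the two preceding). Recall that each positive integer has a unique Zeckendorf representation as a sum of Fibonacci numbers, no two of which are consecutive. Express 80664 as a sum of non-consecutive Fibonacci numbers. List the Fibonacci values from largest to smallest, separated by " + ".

75025 + 4181 + 987 + 377 + 89 + 5

Greedily peel off the largest Fibonacci term at each step:
take 75025 (≤ 80664); 80664 − 75025 = 5639
take 4181 (≤ 5639); 5639 − 4181 = 1458
take 987 (≤ 1458); 1458 − 987 = 471
take 377 (≤ 471); 471 − 377 = 94
take 89 (≤ 94); 94 − 89 = 5
take 5 (≤ 5); 5 − 5 = 0
So 80664 = 75025 + 4181 + 987 + 377 + 89 + 5, with no two terms consecutive in the sequence.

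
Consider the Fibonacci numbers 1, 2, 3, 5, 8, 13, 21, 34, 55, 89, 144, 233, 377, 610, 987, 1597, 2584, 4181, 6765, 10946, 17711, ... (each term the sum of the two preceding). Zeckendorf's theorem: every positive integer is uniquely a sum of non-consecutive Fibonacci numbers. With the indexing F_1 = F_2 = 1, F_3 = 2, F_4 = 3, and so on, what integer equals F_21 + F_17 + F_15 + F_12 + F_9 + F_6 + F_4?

F_21 + F_17 + F_15 + F_12 + F_9 + F_6 + F_4 = 10946 + 1597 + 610 + 144 + 34 + 8 + 3 = 13342.

13342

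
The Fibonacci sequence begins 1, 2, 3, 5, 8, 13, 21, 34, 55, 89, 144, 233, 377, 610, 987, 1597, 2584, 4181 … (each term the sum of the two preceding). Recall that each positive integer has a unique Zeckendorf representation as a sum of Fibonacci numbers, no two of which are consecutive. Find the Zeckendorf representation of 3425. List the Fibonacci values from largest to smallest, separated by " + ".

2584 + 610 + 144 + 55 + 21 + 8 + 3

3425 − 2584 = 841
841 − 610 = 231
231 − 144 = 87
87 − 55 = 32
32 − 21 = 11
11 − 8 = 3
3 − 3 = 0
So 3425 = 2584 + 610 + 144 + 55 + 21 + 8 + 3, with no two terms consecutive in the sequence.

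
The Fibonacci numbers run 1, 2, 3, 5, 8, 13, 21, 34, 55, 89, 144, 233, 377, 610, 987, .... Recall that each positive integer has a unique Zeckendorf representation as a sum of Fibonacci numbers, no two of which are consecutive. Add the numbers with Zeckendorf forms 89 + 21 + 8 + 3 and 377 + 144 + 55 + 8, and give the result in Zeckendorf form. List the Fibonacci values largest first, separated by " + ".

The two numbers are 121 and 584, so their sum is 705.
Greedy algorithm:
largest Fibonacci ≤ 705 is 610; 705 − 610 = 95
largest Fibonacci ≤ 95 is 89; 95 − 89 = 6
largest Fibonacci ≤ 6 is 5; 6 − 5 = 1
largest Fibonacci ≤ 1 is 1; 1 − 1 = 0

610 + 89 + 5 + 1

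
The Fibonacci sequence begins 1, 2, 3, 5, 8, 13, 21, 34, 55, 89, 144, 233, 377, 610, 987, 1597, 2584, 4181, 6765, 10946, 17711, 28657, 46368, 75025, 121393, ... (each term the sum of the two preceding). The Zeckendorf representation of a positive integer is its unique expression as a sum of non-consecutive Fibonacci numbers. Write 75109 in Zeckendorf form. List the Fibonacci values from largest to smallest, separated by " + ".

75025 + 55 + 21 + 8

Greedily peel off the largest Fibonacci term at each step:
largest Fibonacci ≤ 75109 is 75025; 75109 − 75025 = 84
largest Fibonacci ≤ 84 is 55; 84 − 55 = 29
largest Fibonacci ≤ 29 is 21; 29 − 21 = 8
largest Fibonacci ≤ 8 is 8; 8 − 8 = 0
So 75109 = 75025 + 55 + 21 + 8, with no two terms consecutive in the sequence.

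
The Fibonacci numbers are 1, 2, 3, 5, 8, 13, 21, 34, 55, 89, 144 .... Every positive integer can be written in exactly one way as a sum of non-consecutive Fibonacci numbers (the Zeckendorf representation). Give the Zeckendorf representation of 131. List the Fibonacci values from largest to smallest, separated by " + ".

Greedily peel off the largest Fibonacci term at each step:
131: greatest Fibonacci not exceeding it is 89, leaving 42
42: greatest Fibonacci not exceeding it is 34, leaving 8
8: greatest Fibonacci not exceeding it is 8, leaving 0
So 131 = 89 + 34 + 8, with no two terms consecutive in the sequence.

89 + 34 + 8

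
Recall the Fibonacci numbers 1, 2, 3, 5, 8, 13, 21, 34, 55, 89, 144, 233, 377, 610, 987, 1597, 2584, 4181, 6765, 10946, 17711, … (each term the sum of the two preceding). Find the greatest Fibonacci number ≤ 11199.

10946 ≤ 11199 < 17711, so the largest Fibonacci number not exceeding 11199 is 10946.

10946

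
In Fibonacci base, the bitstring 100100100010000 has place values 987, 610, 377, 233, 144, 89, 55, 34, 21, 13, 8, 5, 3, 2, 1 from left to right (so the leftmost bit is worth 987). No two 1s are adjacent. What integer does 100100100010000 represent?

Summing the place values of the 1 bits: 987 + 233 + 55 + 8 = 1283.

1283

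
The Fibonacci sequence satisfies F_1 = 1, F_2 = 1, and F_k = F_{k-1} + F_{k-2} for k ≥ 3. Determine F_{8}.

F_{2} = F_{1} + F_{0} = 1 + 0 = 1
F_{3} = F_{2} + F_{1} = 1 + 1 = 2
F_{4} = F_{3} + F_{2} = 2 + 1 = 3
F_{5} = F_{4} + F_{3} = 3 + 2 = 5
F_{6} = F_{5} + F_{4} = 5 + 3 = 8
F_{7} = F_{6} + F_{5} = 8 + 5 = 13
F_{8} = F_{7} + F_{6} = 13 + 8 = 21

21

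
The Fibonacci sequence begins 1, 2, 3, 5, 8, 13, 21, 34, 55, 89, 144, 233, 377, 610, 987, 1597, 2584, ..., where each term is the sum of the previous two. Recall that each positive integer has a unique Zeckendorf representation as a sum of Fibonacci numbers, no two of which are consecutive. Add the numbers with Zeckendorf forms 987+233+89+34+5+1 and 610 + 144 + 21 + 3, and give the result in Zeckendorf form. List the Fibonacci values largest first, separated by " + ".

The two numbers are 1349 and 778, so their sum is 2127.
take 1597 (≤ 2127); 2127 − 1597 = 530
take 377 (≤ 530); 530 − 377 = 153
take 144 (≤ 153); 153 − 144 = 9
take 8 (≤ 9); 9 − 8 = 1
take 1 (≤ 1); 1 − 1 = 0

1597 + 377 + 144 + 8 + 1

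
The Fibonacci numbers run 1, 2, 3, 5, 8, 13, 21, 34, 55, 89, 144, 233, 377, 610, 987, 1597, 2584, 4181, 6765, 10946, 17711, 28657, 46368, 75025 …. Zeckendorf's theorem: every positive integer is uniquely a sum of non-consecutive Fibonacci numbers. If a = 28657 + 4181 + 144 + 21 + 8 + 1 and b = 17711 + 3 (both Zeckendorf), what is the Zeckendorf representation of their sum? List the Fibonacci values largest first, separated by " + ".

The two numbers are 33012 and 17714, so their sum is 50726.
Repeatedly subtract the largest Fibonacci number that fits:
50726 − 46368 = 4358
4358 − 4181 = 177
177 − 144 = 33
33 − 21 = 12
12 − 8 = 4
4 − 3 = 1
1 − 1 = 0

46368 + 4181 + 144 + 21 + 8 + 3 + 1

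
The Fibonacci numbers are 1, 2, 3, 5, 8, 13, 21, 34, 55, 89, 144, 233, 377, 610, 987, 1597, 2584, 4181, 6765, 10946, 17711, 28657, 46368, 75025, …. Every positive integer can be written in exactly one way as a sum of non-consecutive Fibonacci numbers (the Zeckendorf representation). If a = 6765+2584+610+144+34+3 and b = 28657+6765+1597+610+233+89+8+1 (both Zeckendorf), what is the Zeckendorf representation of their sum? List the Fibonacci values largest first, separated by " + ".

The two numbers are 10140 and 37960, so their sum is 48100.
48100 − 46368 = 1732
1732 − 1597 = 135
135 − 89 = 46
46 − 34 = 12
12 − 8 = 4
4 − 3 = 1
1 − 1 = 0

46368 + 1597 + 89 + 34 + 8 + 3 + 1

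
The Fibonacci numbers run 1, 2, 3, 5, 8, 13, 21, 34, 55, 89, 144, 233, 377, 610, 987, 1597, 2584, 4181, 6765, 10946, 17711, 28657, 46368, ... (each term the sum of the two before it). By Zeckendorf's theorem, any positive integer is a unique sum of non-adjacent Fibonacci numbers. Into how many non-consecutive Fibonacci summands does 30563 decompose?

5

Greedily peel off the largest Fibonacci term at each step:
subtract 28657 from 30563: 1906 remains
subtract 1597 from 1906: 309 remains
subtract 233 from 309: 76 remains
subtract 55 from 76: 21 remains
subtract 21 from 21: 0 remains
30563 = 28657 + 1597 + 233 + 55 + 21, which has 5 terms.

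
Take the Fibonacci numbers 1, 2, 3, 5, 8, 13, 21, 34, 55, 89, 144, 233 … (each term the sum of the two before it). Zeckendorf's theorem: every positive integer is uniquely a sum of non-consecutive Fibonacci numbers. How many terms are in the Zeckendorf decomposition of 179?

3

subtract 144 from 179: 35 remains
subtract 34 from 35: 1 remains
subtract 1 from 1: 0 remains
179 = 144 + 34 + 1, which has 3 terms.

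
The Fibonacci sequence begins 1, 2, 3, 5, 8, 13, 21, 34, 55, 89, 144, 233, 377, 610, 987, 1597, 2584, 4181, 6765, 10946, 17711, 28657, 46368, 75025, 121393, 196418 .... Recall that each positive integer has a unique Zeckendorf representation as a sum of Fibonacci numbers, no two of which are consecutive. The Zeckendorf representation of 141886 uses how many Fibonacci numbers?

8

Greedily peel off the largest Fibonacci term at each step:
121393 ≤ 141886 < 196418, so take 121393; remainder 20493
17711 ≤ 20493 < 28657, so take 17711; remainder 2782
2584 ≤ 2782 < 4181, so take 2584; remainder 198
144 ≤ 198 < 233, so take 144; remainder 54
34 ≤ 54 < 55, so take 34; remainder 20
13 ≤ 20 < 21, so take 13; remainder 7
5 ≤ 7 < 8, so take 5; remainder 2
2 ≤ 2 < 3, so take 2; remainder 0
141886 = 121393 + 17711 + 2584 + 144 + 34 + 13 + 5 + 2, which has 8 terms.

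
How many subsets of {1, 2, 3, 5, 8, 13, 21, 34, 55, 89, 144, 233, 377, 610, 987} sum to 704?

704 = 610+89+5 = 610+89+3+2 = 610+55+34+5 = … (16 more), for 19 in all.

19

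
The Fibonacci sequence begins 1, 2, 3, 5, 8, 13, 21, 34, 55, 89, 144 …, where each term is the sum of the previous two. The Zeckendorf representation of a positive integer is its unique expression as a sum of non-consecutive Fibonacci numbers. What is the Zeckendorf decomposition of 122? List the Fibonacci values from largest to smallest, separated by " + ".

take 89 (≤ 122); 122 − 89 = 33
take 21 (≤ 33); 33 − 21 = 12
take 8 (≤ 12); 12 − 8 = 4
take 3 (≤ 4); 4 − 3 = 1
take 1 (≤ 1); 1 − 1 = 0
So 122 = 89 + 21 + 8 + 3 + 1, with no two terms consecutive in the sequence.

89 + 21 + 8 + 3 + 1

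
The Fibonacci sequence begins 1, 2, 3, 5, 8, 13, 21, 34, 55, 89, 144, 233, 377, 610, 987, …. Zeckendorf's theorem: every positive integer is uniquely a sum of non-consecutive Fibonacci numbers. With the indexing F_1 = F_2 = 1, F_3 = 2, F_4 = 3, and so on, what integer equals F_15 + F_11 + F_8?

F_15 + F_11 + F_8 = 610 + 89 + 21 = 720.

720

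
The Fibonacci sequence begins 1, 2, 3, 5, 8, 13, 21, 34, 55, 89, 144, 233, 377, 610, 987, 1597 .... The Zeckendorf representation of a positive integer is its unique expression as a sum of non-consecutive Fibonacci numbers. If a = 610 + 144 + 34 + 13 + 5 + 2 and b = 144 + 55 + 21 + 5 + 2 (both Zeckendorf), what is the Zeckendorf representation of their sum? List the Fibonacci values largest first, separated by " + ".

987 + 34 + 13 + 1

The two numbers are 808 and 227, so their sum is 1035.
take 987 (≤ 1035); 1035 − 987 = 48
take 34 (≤ 48); 48 − 34 = 14
take 13 (≤ 14); 14 − 13 = 1
take 1 (≤ 1); 1 − 1 = 0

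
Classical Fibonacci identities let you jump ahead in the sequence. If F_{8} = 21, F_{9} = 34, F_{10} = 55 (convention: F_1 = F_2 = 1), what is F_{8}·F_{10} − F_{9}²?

-1

21·55 − 34² = 1155 − 1156 = -1. (Cassini's identity: F_{k−1}F_{k+1} − F_k² = (−1)^k.)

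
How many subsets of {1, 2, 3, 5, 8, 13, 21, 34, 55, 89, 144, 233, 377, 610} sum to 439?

8

439 = 377+55+5+2 = 377+34+21+5+2 = 233+144+55+5+2 = 377+34+13+8+5+2 = … (4 more), for 8 in all.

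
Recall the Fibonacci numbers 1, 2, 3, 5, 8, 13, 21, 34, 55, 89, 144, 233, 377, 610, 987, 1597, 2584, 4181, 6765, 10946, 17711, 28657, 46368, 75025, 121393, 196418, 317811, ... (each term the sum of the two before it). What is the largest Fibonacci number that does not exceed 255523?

196418

196418 ≤ 255523 < 317811, so the largest Fibonacci number not exceeding 255523 is 196418.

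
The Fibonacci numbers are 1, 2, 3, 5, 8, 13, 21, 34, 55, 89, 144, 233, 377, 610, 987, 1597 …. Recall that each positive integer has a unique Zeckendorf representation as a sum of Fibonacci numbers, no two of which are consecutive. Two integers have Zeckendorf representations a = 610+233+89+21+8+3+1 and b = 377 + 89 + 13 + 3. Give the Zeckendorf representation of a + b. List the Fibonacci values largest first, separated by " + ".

The two numbers are 965 and 482, so their sum is 1447.
Greedy algorithm:
subtract 987 from 1447: 460 remains
subtract 377 from 460: 83 remains
subtract 55 from 83: 28 remains
subtract 21 from 28: 7 remains
subtract 5 from 7: 2 remains
subtract 2 from 2: 0 remains

987 + 377 + 55 + 21 + 5 + 2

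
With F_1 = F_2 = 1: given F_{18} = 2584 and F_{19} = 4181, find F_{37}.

24157817

By F_{2k+1} = F_k² + F_{k+1}²: F_{37} = 2584² + 4181² = 6677056 + 17480761 = 24157817.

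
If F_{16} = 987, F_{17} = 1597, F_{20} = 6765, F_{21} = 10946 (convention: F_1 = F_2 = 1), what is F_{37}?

24157817

By the addition formula F_{m+n} = F_m F_{n+1} + F_{m−1} F_n with m=17, n=20: F_{37} = 1597·10946 + 987·6765 = 17480762 + 6677055 = 24157817.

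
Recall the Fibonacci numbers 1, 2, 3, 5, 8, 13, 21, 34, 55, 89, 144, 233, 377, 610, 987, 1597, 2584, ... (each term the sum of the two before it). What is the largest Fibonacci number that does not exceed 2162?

1597 ≤ 2162 < 2584, so the largest Fibonacci number not exceeding 2162 is 1597.

1597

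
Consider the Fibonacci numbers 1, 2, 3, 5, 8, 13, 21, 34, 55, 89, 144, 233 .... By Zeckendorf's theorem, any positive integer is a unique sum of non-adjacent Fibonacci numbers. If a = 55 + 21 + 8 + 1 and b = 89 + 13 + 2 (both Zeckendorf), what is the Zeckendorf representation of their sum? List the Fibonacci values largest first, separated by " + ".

The two numbers are 85 and 104, so their sum is 189.
Repeatedly subtract the largest Fibonacci number that fits:
189: greatest Fibonacci not exceeding it is 144, leaving 45
45: greatest Fibonacci not exceeding it is 34, leaving 11
11: greatest Fibonacci not exceeding it is 8, leaving 3
3: greatest Fibonacci not exceeding it is 3, leaving 0

144 + 34 + 8 + 3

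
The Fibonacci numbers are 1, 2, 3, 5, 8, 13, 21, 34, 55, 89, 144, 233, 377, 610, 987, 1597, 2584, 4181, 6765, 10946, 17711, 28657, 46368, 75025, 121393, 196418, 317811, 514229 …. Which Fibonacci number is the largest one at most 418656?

317811

317811 ≤ 418656 < 514229, so the largest Fibonacci number not exceeding 418656 is 317811.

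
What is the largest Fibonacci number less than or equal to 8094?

6765 ≤ 8094 < 10946, so the largest Fibonacci number not exceeding 8094 is 6765.

6765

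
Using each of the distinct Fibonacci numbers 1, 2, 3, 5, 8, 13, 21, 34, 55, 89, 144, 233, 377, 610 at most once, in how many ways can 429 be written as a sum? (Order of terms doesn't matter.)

12

Starting from the Zeckendorf form and repeatedly splitting a term F_k into F_{k−1} + F_{k−2} (when neither is already used) reaches every representation.
429 = 377+34+13+5 = 377+34+13+3+2 = 233+144+34+13+5 = … (9 more), for 12 in all.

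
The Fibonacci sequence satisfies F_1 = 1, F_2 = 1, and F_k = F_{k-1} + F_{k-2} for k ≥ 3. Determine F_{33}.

3524578

Iterating the recurrence up to F_{25} = 75025 and F_{24} = 46368:
F_{26} = F_{25} + F_{24} = 75025 + 46368 = 121393
F_{27} = F_{26} + F_{25} = 121393 + 75025 = 196418
F_{28} = F_{27} + F_{26} = 196418 + 121393 = 317811
F_{29} = F_{28} + F_{27} = 317811 + 196418 = 514229
F_{30} = F_{29} + F_{28} = 514229 + 317811 = 832040
F_{31} = F_{30} + F_{29} = 832040 + 514229 = 1346269
F_{32} = F_{31} + F_{30} = 1346269 + 832040 = 2178309
F_{33} = F_{32} + F_{31} = 2178309 + 1346269 = 3524578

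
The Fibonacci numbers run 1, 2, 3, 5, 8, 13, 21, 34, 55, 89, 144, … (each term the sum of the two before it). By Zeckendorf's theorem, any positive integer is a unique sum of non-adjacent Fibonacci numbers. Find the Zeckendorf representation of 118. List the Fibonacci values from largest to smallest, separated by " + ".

Greedy algorithm:
largest Fibonacci ≤ 118 is 89; 118 − 89 = 29
largest Fibonacci ≤ 29 is 21; 29 − 21 = 8
largest Fibonacci ≤ 8 is 8; 8 − 8 = 0
So 118 = 89 + 21 + 8, with no two terms consecutive in the sequence.

89 + 21 + 8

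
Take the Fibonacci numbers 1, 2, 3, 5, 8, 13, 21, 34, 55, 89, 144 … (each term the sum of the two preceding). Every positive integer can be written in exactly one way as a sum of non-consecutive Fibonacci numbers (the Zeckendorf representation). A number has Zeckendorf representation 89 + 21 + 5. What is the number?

89 + 21 + 5 = 115.

115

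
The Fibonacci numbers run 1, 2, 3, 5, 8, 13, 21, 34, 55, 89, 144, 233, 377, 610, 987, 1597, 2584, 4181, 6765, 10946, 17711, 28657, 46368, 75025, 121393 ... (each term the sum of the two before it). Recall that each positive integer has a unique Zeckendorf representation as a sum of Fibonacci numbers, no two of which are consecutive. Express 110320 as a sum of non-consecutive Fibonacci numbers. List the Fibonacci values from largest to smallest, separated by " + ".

Repeatedly subtract the largest Fibonacci number that fits:
take 75025 (≤ 110320); 110320 − 75025 = 35295
take 28657 (≤ 35295); 35295 − 28657 = 6638
take 4181 (≤ 6638); 6638 − 4181 = 2457
take 1597 (≤ 2457); 2457 − 1597 = 860
take 610 (≤ 860); 860 − 610 = 250
take 233 (≤ 250); 250 − 233 = 17
take 13 (≤ 17); 17 − 13 = 4
take 3 (≤ 4); 4 − 3 = 1
take 1 (≤ 1); 1 − 1 = 0
So 110320 = 75025 + 28657 + 4181 + 1597 + 610 + 233 + 13 + 3 + 1, with no two terms consecutive in the sequence.

75025 + 28657 + 4181 + 1597 + 610 + 233 + 13 + 3 + 1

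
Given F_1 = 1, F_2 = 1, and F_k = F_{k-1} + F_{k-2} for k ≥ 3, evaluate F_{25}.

Iterating the recurrence up to F_{20} = 6765 and F_{19} = 4181:
F_{21} = F_{20} + F_{19} = 6765 + 4181 = 10946
F_{22} = F_{21} + F_{20} = 10946 + 6765 = 17711
F_{23} = F_{22} + F_{21} = 17711 + 10946 = 28657
F_{24} = F_{23} + F_{22} = 28657 + 17711 = 46368
F_{25} = F_{24} + F_{23} = 46368 + 28657 = 75025

75025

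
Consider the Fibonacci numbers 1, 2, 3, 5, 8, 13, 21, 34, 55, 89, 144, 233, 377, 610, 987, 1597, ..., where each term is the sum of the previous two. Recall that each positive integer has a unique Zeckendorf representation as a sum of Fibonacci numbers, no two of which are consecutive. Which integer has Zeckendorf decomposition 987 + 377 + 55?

987 + 377 + 55 = 1419.

1419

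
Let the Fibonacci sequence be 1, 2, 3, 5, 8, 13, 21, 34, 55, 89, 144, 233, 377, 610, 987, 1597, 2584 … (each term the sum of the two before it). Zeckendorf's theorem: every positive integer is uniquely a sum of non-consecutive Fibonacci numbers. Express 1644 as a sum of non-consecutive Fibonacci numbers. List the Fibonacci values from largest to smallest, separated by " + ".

1644: greatest Fibonacci not exceeding it is 1597, leaving 47
47: greatest Fibonacci not exceeding it is 34, leaving 13
13: greatest Fibonacci not exceeding it is 13, leaving 0
So 1644 = 1597 + 34 + 13, with no two terms consecutive in the sequence.

1597 + 34 + 13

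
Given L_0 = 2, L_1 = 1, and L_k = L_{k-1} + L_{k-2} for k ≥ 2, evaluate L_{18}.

Iterating the recurrence up to L_{10} = 123 and L_{9} = 76:
L_{11} = L_{10} + L_{9} = 123 + 76 = 199
L_{12} = L_{11} + L_{10} = 199 + 123 = 322
L_{13} = L_{12} + L_{11} = 322 + 199 = 521
L_{14} = L_{13} + L_{12} = 521 + 322 = 843
L_{15} = L_{14} + L_{13} = 843 + 521 = 1364
L_{16} = L_{15} + L_{14} = 1364 + 843 = 2207
L_{17} = L_{16} + L_{15} = 2207 + 1364 = 3571
L_{18} = L_{17} + L_{16} = 3571 + 2207 = 5778

5778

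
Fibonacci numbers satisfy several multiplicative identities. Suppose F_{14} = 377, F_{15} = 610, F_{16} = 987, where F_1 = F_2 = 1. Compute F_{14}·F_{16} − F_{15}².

-1

377·987 − 610² = 372099 − 372100 = -1. (Cassini's identity: F_{k−1}F_{k+1} − F_k² = (−1)^k.)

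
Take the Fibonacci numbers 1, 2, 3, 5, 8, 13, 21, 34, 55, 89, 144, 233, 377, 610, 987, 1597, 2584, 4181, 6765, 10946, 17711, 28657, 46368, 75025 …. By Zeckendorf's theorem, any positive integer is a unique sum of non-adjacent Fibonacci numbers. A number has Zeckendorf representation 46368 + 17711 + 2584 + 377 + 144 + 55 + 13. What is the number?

67252

46368 + 17711 + 2584 + 377 + 144 + 55 + 13 = 67252.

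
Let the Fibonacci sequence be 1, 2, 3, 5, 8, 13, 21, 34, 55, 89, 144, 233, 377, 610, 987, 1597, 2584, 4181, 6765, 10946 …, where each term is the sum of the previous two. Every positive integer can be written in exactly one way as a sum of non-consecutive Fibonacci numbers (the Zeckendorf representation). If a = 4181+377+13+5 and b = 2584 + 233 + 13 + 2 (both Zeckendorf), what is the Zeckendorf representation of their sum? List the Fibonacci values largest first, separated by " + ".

6765 + 610 + 21 + 8 + 3 + 1

The two numbers are 4576 and 2832, so their sum is 7408.
7408: greatest Fibonacci not exceeding it is 6765, leaving 643
643: greatest Fibonacci not exceeding it is 610, leaving 33
33: greatest Fibonacci not exceeding it is 21, leaving 12
12: greatest Fibonacci not exceeding it is 8, leaving 4
4: greatest Fibonacci not exceeding it is 3, leaving 1
1: greatest Fibonacci not exceeding it is 1, leaving 0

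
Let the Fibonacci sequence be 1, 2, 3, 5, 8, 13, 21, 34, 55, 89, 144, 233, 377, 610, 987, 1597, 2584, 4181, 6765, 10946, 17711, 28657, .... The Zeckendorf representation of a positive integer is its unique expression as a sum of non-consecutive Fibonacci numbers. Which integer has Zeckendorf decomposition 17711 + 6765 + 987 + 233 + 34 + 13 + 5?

17711 + 6765 + 987 + 233 + 34 + 13 + 5 = 25748.

25748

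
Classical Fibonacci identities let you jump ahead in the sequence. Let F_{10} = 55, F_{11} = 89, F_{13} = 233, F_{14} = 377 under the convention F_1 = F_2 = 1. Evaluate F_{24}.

46368

By the addition formula F_{m+n} = F_m F_{n+1} + F_{m−1} F_n with m=11, n=13: F_{24} = 89·377 + 55·233 = 33553 + 12815 = 46368.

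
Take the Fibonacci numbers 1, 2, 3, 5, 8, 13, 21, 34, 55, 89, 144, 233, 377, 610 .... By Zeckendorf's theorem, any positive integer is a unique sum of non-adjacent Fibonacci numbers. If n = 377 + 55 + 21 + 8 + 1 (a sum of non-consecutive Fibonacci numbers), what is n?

377 + 55 + 21 + 8 + 1 = 462.

462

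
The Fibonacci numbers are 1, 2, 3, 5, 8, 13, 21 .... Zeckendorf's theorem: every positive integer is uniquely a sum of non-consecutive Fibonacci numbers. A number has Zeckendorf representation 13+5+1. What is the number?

13+5+1 = 19.

19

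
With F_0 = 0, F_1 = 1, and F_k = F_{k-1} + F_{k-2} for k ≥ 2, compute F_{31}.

Iterating the recurrence up to F_{26} = 121393 and F_{25} = 75025:
F_{27} = F_{26} + F_{25} = 121393 + 75025 = 196418
F_{28} = F_{27} + F_{26} = 196418 + 121393 = 317811
F_{29} = F_{28} + F_{27} = 317811 + 196418 = 514229
F_{30} = F_{29} + F_{28} = 514229 + 317811 = 832040
F_{31} = F_{30} + F_{29} = 832040 + 514229 = 1346269

1346269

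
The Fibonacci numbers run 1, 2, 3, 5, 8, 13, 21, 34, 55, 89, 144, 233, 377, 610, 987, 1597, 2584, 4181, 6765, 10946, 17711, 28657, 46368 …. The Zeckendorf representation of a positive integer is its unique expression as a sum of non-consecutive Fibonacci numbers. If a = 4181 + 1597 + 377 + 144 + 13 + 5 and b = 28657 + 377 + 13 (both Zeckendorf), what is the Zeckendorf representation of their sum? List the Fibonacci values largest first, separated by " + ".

28657 + 4181 + 1597 + 610 + 233 + 55 + 21 + 8 + 2

The two numbers are 6317 and 29047, so their sum is 35364.
28657 ≤ 35364 < 46368, so take 28657; remainder 6707
4181 ≤ 6707 < 6765, so take 4181; remainder 2526
1597 ≤ 2526 < 2584, so take 1597; remainder 929
610 ≤ 929 < 987, so take 610; remainder 319
233 ≤ 319 < 377, so take 233; remainder 86
55 ≤ 86 < 89, so take 55; remainder 31
21 ≤ 31 < 34, so take 21; remainder 10
8 ≤ 10 < 13, so take 8; remainder 2
2 ≤ 2 < 3, so take 2; remainder 0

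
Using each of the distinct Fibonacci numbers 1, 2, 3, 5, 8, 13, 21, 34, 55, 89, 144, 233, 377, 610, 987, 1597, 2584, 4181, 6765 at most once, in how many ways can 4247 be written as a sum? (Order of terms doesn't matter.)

4247 = 4181+55+8+3 = 4181+55+8+2+1 = 4181+34+21+8+3 = 2584+1597+55+8+3 = 4181+55+5+3+2+1 = … (30 more), for 35 in all.

35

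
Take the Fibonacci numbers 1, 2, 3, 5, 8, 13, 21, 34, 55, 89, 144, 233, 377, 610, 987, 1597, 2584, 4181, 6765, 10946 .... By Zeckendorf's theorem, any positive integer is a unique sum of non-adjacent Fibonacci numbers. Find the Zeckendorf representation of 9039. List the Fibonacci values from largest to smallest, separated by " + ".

6765 + 1597 + 610 + 55 + 8 + 3 + 1

largest Fibonacci ≤ 9039 is 6765; 9039 − 6765 = 2274
largest Fibonacci ≤ 2274 is 1597; 2274 − 1597 = 677
largest Fibonacci ≤ 677 is 610; 677 − 610 = 67
largest Fibonacci ≤ 67 is 55; 67 − 55 = 12
largest Fibonacci ≤ 12 is 8; 12 − 8 = 4
largest Fibonacci ≤ 4 is 3; 4 − 3 = 1
largest Fibonacci ≤ 1 is 1; 1 − 1 = 0
So 9039 = 6765 + 1597 + 610 + 55 + 8 + 3 + 1, with no two terms consecutive in the sequence.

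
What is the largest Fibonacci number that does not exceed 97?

89

89 ≤ 97 < 144, so the largest Fibonacci number not exceeding 97 is 89.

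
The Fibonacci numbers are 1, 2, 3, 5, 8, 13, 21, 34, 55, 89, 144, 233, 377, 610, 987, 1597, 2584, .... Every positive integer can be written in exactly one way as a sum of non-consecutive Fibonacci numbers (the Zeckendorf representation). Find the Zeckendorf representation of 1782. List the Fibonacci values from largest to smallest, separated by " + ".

1597 + 144 + 34 + 5 + 2

Greedily peel off the largest Fibonacci term at each step:
subtract 1597 from 1782: 185 remains
subtract 144 from 185: 41 remains
subtract 34 from 41: 7 remains
subtract 5 from 7: 2 remains
subtract 2 from 2: 0 remains
So 1782 = 1597 + 144 + 34 + 5 + 2, with no two terms consecutive in the sequence.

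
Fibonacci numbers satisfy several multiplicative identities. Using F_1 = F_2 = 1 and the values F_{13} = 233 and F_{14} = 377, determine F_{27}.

By F_{2k+1} = F_k² + F_{k+1}²: F_{27} = 233² + 377² = 54289 + 142129 = 196418.

196418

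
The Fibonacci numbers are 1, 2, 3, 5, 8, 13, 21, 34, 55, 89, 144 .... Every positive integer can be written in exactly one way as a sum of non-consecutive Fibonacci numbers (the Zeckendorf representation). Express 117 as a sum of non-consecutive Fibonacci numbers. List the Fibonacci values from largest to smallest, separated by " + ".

89 + 21 + 5 + 2

subtract 89 from 117: 28 remains
subtract 21 from 28: 7 remains
subtract 5 from 7: 2 remains
subtract 2 from 2: 0 remains
So 117 = 89 + 21 + 5 + 2, with no two terms consecutive in the sequence.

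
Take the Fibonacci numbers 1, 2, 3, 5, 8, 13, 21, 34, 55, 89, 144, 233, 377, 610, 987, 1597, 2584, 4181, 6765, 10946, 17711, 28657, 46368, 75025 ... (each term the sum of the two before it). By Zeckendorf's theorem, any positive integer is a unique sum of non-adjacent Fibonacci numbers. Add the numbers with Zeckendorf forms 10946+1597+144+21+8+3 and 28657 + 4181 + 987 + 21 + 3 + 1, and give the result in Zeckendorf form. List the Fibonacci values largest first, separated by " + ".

The two numbers are 12719 and 33850, so their sum is 46569.
46569 − 46368 = 201
201 − 144 = 57
57 − 55 = 2
2 − 2 = 0

46368 + 144 + 55 + 2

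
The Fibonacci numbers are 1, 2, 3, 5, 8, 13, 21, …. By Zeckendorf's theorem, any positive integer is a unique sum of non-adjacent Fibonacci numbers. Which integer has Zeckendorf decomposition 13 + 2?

15

13 + 2 = 15.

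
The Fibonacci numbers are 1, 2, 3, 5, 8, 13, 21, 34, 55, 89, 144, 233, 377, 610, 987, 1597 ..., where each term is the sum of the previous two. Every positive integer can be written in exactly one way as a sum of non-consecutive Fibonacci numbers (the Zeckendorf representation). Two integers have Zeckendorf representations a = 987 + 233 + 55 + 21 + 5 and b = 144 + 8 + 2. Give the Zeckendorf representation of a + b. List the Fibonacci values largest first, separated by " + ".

The two numbers are 1301 and 154, so their sum is 1455.
largest Fibonacci ≤ 1455 is 987; 1455 − 987 = 468
largest Fibonacci ≤ 468 is 377; 468 − 377 = 91
largest Fibonacci ≤ 91 is 89; 91 − 89 = 2
largest Fibonacci ≤ 2 is 2; 2 − 2 = 0

987 + 377 + 89 + 2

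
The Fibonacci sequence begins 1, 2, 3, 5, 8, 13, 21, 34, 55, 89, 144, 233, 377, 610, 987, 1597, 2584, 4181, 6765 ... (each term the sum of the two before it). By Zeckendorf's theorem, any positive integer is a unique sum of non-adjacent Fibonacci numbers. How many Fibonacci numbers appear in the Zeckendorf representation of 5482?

Greedily peel off the largest Fibonacci term at each step:
5482 − 4181 = 1301
1301 − 987 = 314
314 − 233 = 81
81 − 55 = 26
26 − 21 = 5
5 − 5 = 0
5482 = 4181 + 987 + 233 + 55 + 21 + 5, which has 6 terms.

6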